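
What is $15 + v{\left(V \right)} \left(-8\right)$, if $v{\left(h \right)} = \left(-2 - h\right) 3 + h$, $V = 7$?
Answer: $175$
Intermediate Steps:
$v{\left(h \right)} = -6 - 2 h$ ($v{\left(h \right)} = \left(-6 - 3 h\right) + h = -6 - 2 h$)
$15 + v{\left(V \right)} \left(-8\right) = 15 + \left(-6 - 14\right) \left(-8\right) = 15 - -160 = 15 + 160 = 175$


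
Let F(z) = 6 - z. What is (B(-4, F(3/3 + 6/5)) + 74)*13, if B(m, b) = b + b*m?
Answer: 4069/5 ≈ 813.80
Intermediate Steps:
(B(-4, F(3/3 + 6/5)) + 74)*13 = ((6 - (3/3 + 6/5))*(1 - 4) + 74)*13 = ((6 - (3*(⅓) + 6*(⅕)))*(-3) + 74)*13 = ((6 - (1 + 6/5))*(-3) + 74)*13 = ((6 - 1*11/5)*(-3) + 74)*13 = ((6 - 11/5)*(-3) + 74)*13 = ((19/5)*(-3) + 74)*13 = (-57/5 + 74)*13 = (313/5)*13 = 4069/5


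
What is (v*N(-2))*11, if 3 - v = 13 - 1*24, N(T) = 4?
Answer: 616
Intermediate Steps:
v = 14 (v = 3 - (13 - 1*24) = 3 - (13 - 24) = 3 - 1*(-11) = 3 + 11 = 14)
(v*N(-2))*11 = (14*4)*11 = 56*11 = 616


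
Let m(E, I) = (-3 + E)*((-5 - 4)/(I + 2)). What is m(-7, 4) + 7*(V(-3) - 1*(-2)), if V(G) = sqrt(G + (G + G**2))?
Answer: 29 + 7*sqrt(3) ≈ 41.124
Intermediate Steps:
m(E, I) = -9*(-3 + E)/(2 + I) (m(E, I) = (-3 + E)*(-9/(2 + I)) = -9*(-3 + E)/(2 + I))
V(G) = sqrt(G**2 + 2*G)
m(-7, 4) + 7*(V(-3) - 1*(-2)) = 9*(3 - 1*(-7))/(2 + 4) + 7*(sqrt(-3*(2 - 3)) - 1*(-2)) = 9*(3 + 7)/6 + 7*(sqrt(-3*(-1)) + 2) = 9*(1/6)*10 + 7*(sqrt(3) + 2) = 15 + 7*(2 + sqrt(3)) = 15 + (14 + 7*sqrt(3)) = 29 + 7*sqrt(3)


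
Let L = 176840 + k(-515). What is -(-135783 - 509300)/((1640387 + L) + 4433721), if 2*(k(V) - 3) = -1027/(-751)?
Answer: 968914666/9388929429 ≈ 0.10320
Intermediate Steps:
k(V) = 5533/1502 (k(V) = 3 + (-1027/(-751))/2 = 3 + (-1027*(-1/751))/2 = 3 + (½)*(1027/751) = 3 + 1027/1502 = 5533/1502)
L = 265619213/1502 (L = 176840 + 5533/1502 = 265619213/1502 ≈ 1.7684e+5)
-(-135783 - 509300)/((1640387 + L) + 4433721) = -(-135783 - 509300)/((1640387 + 265619213/1502) + 4433721) = -(-645083)/(2729480487/1502 + 4433721) = -(-645083)/9388929429/1502 = -(-645083)*1502/9388929429 = -1*(-968914666/9388929429) = 968914666/9388929429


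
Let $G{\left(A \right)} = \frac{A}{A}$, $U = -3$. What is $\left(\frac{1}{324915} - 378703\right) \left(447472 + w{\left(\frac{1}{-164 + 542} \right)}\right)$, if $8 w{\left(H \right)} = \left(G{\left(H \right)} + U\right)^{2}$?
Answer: $- \frac{3670655258256386}{21661} \approx -1.6946 \cdot 10^{11}$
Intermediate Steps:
$G{\left(A \right)} = 1$
$w{\left(H \right)} = \frac{1}{2}$ ($w{\left(H \right)} = \frac{\left(1 - 3\right)^{2}}{8} = \frac{\left(-2\right)^{2}}{8} = \frac{1}{8} \cdot 4 = \frac{1}{2}$)
$\left(\frac{1}{324915} - 378703\right) \left(447472 + w{\left(\frac{1}{-164 + 542} \right)}\right) = \left(\frac{1}{324915} - 378703\right) \left(447472 + \frac{1}{2}\right) = \left(\frac{1}{324915} - 378703\right) \frac{894945}{2} = \left(- \frac{123046285244}{324915}\right) \frac{894945}{2} = - \frac{3670655258256386}{21661}$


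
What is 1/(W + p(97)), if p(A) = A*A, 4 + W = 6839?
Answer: 1/16244 ≈ 6.1561e-5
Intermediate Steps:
W = 6835 (W = -4 + 6839 = 6835)
p(A) = A²
1/(W + p(97)) = 1/(6835 + 97²) = 1/(6835 + 9409) = 1/16244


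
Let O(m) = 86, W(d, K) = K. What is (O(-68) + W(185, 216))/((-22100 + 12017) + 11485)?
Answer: 151/701 ≈ 0.21541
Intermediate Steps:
(O(-68) + W(185, 216))/((-22100 + 12017) + 11485) = (86 + 216)/((-22100 + 12017) + 11485) = 302/(-10083 + 11485) = 302/1402 = 302*(1/1402) = 151/701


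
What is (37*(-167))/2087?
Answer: -6179/2087 ≈ -2.9607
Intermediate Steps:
(37*(-167))/2087 = -6179*1/2087 = -6179/2087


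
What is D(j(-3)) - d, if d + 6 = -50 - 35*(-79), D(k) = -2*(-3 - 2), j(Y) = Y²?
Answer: -2699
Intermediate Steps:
D(k) = 10 (D(k) = -2*(-5) = 10)
d = 2709 (d = -6 + (-50 - 35*(-79)) = -6 + (-50 + 2765) = -6 + 2715 = 2709)
D(j(-3)) - d = 10 - 1*2709 = 10 - 2709 = -2699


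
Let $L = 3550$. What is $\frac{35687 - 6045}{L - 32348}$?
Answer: $- \frac{14821}{14399} \approx -1.0293$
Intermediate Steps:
$\frac{35687 - 6045}{L - 32348} = \frac{35687 - 6045}{3550 - 32348} = \frac{29642}{-28798} = 29642 \left(- \frac{1}{28798}\right) = - \frac{14821}{14399}$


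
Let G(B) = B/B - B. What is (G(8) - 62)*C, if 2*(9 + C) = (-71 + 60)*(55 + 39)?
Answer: 36294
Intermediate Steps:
G(B) = 1 - B
C = -526 (C = -9 + ((-71 + 60)*(55 + 39))/2 = -9 + (-11*94)/2 = -9 + (½)*(-1034) = -9 - 517 = -526)
(G(8) - 62)*C = ((1 - 1*8) - 62)*(-526) = ((1 - 8) - 62)*(-526) = (-7 - 62)*(-526) = -69*(-526) = 36294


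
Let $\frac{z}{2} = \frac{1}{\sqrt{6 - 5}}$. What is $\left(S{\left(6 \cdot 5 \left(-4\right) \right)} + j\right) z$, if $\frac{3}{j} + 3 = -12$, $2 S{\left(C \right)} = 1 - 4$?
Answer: $- \frac{17}{5} \approx -3.4$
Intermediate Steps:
$S{\left(C \right)} = - \frac{3}{2}$ ($S{\left(C \right)} = \frac{1 - 4}{2} = \frac{1}{2} \left(-3\right) = - \frac{3}{2}$)
$j = - \frac{1}{5}$ ($j = \frac{3}{-3 - 12} = \frac{3}{-15} = 3 \left(- \frac{1}{15}\right) = - \frac{1}{5} \approx -0.2$)
$z = 2$ ($z = \frac{2}{\sqrt{6 - 5}} = \frac{2}{\sqrt{1}} = \frac{2}{1} = 2 \cdot 1 = 2$)
$\left(S{\left(6 \cdot 5 \left(-4\right) \right)} + j\right) z = \left(- \frac{3}{2} - \frac{1}{5}\right) 2 = \left(- \frac{17}{10}\right) 2 = - \frac{17}{5}$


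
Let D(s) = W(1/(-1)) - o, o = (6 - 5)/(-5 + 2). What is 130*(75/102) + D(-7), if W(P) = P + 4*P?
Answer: 4637/51 ≈ 90.922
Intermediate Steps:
W(P) = 5*P
o = -⅓ (o = 1/(-3) = 1*(-⅓) = -⅓ ≈ -0.33333)
D(s) = -14/3 (D(s) = 5*(1/(-1)) - 1*(-⅓) = 5*(1*(-1)) + ⅓ = 5*(-1) + ⅓ = -5 + ⅓ = -14/3)
130*(75/102) + D(-7) = 130*(75/102) - 14/3 = 130*(75*(1/102)) - 14/3 = 130*(25/34) - 14/3 = 1625/17 - 14/3 = 4637/51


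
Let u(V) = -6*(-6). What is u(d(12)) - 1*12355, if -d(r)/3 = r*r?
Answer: -12319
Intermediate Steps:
d(r) = -3*r² (d(r) = -3*r*r = -3*r²)
u(V) = 36
u(d(12)) - 1*12355 = 36 - 1*12355 = 36 - 12355 = -12319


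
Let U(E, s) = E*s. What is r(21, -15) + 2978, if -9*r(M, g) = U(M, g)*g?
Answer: 2453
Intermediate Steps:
r(M, g) = -M*g²/9 (r(M, g) = -M*g*g/9 = -M*g²/9)
r(21, -15) + 2978 = -⅑*21*(-15)² + 2978 = -⅑*21*225 + 2978 = -525 + 2978 = 2453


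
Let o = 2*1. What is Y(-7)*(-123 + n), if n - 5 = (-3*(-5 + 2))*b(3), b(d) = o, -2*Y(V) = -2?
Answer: -100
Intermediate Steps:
Y(V) = 1 (Y(V) = -½*(-2) = 1)
o = 2
b(d) = 2
n = 23 (n = 5 - 3*(-5 + 2)*2 = 5 - 3*(-3)*2 = 5 + 9*2 = 5 + 18 = 23)
Y(-7)*(-123 + n) = 1*(-123 + 23) = 1*(-100) = -100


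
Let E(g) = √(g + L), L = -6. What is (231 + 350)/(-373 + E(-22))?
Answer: -216713/139157 - 1162*I*√7/139157 ≈ -1.5573 - 0.022093*I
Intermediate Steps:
E(g) = √(-6 + g) (E(g) = √(g - 6) = √(-6 + g))
(231 + 350)/(-373 + E(-22)) = (231 + 350)/(-373 + √(-6 - 22)) = 581/(-373 + √(-28)) = 581/(-373 + 2*I*√7)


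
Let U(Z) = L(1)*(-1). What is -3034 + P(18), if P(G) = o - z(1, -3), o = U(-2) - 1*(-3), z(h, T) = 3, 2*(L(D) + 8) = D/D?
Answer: -6053/2 ≈ -3026.5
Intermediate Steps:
L(D) = -15/2 (L(D) = -8 + (D/D)/2 = -8 + (1/2)*1 = -8 + 1/2 = -15/2)
U(Z) = 15/2 (U(Z) = -15/2*(-1) = 15/2)
o = 21/2 (o = 15/2 - 1*(-3) = 15/2 + 3 = 21/2 ≈ 10.500)
P(G) = 15/2 (P(G) = 21/2 - 1*3 = 21/2 - 3 = 15/2)
-3034 + P(18) = -3034 + 15/2 = -6053/2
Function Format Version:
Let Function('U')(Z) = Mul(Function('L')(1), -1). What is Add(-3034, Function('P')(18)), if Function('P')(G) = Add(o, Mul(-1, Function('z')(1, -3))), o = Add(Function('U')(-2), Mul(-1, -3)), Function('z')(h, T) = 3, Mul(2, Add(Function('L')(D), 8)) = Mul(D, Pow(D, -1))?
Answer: Rational(-6053, 2) ≈ -3026.5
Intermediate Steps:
Function('L')(D) = Rational(-15, 2) (Function('L')(D) = Add(-8, Mul(Rational(1, 2), Mul(D, Pow(D, -1)))) = Add(-8, Mul(Rational(1, 2), 1)) = Add(-8, Rational(1, 2)) = Rational(-15, 2))
Function('U')(Z) = Rational(15, 2) (Function('U')(Z) = Mul(Rational(-15, 2), -1) = Rational(15, 2))
o = Rational(21, 2) (o = Add(Rational(15, 2), Mul(-1, -3)) = Add(Rational(15, 2), 3) = Rational(21, 2) ≈ 10.500)
Function('P')(G) = Rational(15, 2) (Function('P')(G) = Add(Rational(21, 2), Mul(-1, 3)) = Add(Rational(21, 2), -3) = Rational(15, 2))
Add(-3034, Function('P')(18)) = Add(-3034, Rational(15, 2)) = Rational(-6053, 2)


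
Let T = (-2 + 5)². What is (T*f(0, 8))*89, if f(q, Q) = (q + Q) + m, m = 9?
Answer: 13617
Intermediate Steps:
f(q, Q) = 9 + Q + q (f(q, Q) = (q + Q) + 9 = (Q + q) + 9 = 9 + Q + q)
T = 9 (T = 3² = 9)
(T*f(0, 8))*89 = (9*(9 + 8 + 0))*89 = (9*17)*89 = 153*89 = 13617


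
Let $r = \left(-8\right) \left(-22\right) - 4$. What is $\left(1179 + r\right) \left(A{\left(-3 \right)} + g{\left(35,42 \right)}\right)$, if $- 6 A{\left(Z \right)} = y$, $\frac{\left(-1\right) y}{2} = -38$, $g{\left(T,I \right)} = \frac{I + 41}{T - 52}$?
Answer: $- \frac{1209145}{51} \approx -23709.0$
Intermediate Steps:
$g{\left(T,I \right)} = \frac{41 + I}{-52 + T}$
$y = 76$ ($y = \left(-2\right) \left(-38\right) = 76$)
$A{\left(Z \right)} = - \frac{38}{3}$ ($A{\left(Z \right)} = \left(- \frac{1}{6}\right) 76 = - \frac{38}{3}$)
$r = 172$ ($r = 176 - 4 = 172$)
$\left(1179 + r\right) \left(A{\left(-3 \right)} + g{\left(35,42 \right)}\right) = \left(1179 + 172\right) \left(- \frac{38}{3} + \frac{41 + 42}{-52 + 35}\right) = 1351 \left(- \frac{38}{3} + \frac{1}{-17} \cdot 83\right) = 1351 \left(- \frac{38}{3} - \frac{83}{17}\right) = 1351 \left(- \frac{895}{51}\right) = - \frac{1209145}{51}$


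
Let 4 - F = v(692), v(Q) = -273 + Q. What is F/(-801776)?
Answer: 415/801776 ≈ 0.00051760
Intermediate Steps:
F = -415 (F = 4 - (-273 + 692) = 4 - 1*419 = 4 - 419 = -415)
F/(-801776) = -415/(-801776) = -415*(-1/801776) = 415/801776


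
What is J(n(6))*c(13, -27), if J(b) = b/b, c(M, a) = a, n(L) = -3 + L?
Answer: -27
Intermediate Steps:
J(b) = 1
J(n(6))*c(13, -27) = 1*(-27) = -27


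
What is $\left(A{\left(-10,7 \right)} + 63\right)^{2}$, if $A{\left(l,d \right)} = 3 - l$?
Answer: $5776$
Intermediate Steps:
$\left(A{\left(-10,7 \right)} + 63\right)^{2} = \left(\left(3 - -10\right) + 63\right)^{2} = \left(\left(3 + 10\right) + 63\right)^{2} = \left(13 + 63\right)^{2} = 76^{2} = 5776$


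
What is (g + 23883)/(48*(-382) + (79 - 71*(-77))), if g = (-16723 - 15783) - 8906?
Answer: 17529/12790 ≈ 1.3705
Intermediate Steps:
g = -41412 (g = -32506 - 8906 = -41412)
(g + 23883)/(48*(-382) + (79 - 71*(-77))) = (-41412 + 23883)/(48*(-382) + (79 - 71*(-77))) = -17529/(-18336 + (79 + 5467)) = -17529/(-18336 + 5546) = -17529/(-12790) = -17529*(-1/12790) = 17529/12790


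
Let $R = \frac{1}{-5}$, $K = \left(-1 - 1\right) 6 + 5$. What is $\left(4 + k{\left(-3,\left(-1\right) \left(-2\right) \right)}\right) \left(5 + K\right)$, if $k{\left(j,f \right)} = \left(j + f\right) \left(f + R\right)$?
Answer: $- \frac{22}{5} \approx -4.4$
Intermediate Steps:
$K = -7$ ($K = \left(-2\right) 6 + 5 = -12 + 5 = -7$)
$R = - \frac{1}{5} \approx -0.2$
$k{\left(j,f \right)} = \left(- \frac{1}{5} + f\right) \left(f + j\right)$ ($k{\left(j,f \right)} = \left(j + f\right) \left(f - \frac{1}{5}\right) = \left(f + j\right) \left(- \frac{1}{5} + f\right) = \left(- \frac{1}{5} + f\right) \left(f + j\right)$)
$\left(4 + k{\left(-3,\left(-1\right) \left(-2\right) \right)}\right) \left(5 + K\right) = \left(4 + \left(\left(\left(-1\right) \left(-2\right)\right)^{2} - \frac{\left(-1\right) \left(-2\right)}{5} - - \frac{3}{5} + \left(-1\right) \left(-2\right) \left(-3\right)\right)\right) \left(5 - 7\right) = \left(4 + \left(2^{2} - \frac{2}{5} + \frac{3}{5} + 2 \left(-3\right)\right)\right) \left(-2\right) = \left(4 + \left(4 - \frac{2}{5} + \frac{3}{5} - 6\right)\right) \left(-2\right) = \left(4 - \frac{9}{5}\right) \left(-2\right) = \frac{11}{5} \left(-2\right) = - \frac{22}{5}$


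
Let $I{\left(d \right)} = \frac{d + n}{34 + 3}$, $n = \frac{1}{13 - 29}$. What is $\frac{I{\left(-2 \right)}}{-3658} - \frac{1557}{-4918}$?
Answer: $\frac{1685950923}{5325053024} \approx 0.31661$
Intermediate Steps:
$n = - \frac{1}{16}$ ($n = \frac{1}{-16} = - \frac{1}{16} \approx -0.0625$)
$I{\left(d \right)} = - \frac{1}{592} + \frac{d}{37}$ ($I{\left(d \right)} = \frac{d - \frac{1}{16}}{34 + 3} = \frac{- \frac{1}{16} + d}{37} = \left(- \frac{1}{16} + d\right) \frac{1}{37} = - \frac{1}{592} + \frac{d}{37}$)
$\frac{I{\left(-2 \right)}}{-3658} - \frac{1557}{-4918} = \frac{- \frac{1}{592} + \frac{1}{37} \left(-2\right)}{-3658} - \frac{1557}{-4918} = \left(- \frac{1}{592} - \frac{2}{37}\right) \left(- \frac{1}{3658}\right) - - \frac{1557}{4918} = \left(- \frac{33}{592}\right) \left(- \frac{1}{3658}\right) + \frac{1557}{4918} = \frac{33}{2165536} + \frac{1557}{4918} = \frac{1685950923}{5325053024}$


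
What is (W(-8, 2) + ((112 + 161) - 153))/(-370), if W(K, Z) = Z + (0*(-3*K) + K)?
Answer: -57/185 ≈ -0.30811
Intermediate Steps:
W(K, Z) = K + Z (W(K, Z) = Z + (0 + K) = Z + K = K + Z)
(W(-8, 2) + ((112 + 161) - 153))/(-370) = ((-8 + 2) + ((112 + 161) - 153))/(-370) = (-6 + (273 - 153))*(-1/370) = (-6 + 120)*(-1/370) = 114*(-1/370) = -57/185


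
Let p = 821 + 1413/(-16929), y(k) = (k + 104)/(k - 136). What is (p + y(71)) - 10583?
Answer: -238778062/24453 ≈ -9764.8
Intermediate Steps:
y(k) = (104 + k)/(-136 + k)
p = 1544144/1881 (p = 821 + 1413*(-1/16929) = 821 - 157/1881 = 1544144/1881 ≈ 820.92)
(p + y(71)) - 10583 = (1544144/1881 + (104 + 71)/(-136 + 71)) - 10583 = (1544144/1881 + 175/(-65)) - 10583 = (1544144/1881 - 1/65*175) - 10583 = (1544144/1881 - 35/13) - 10583 = 20008037/24453 - 10583 = -238778062/24453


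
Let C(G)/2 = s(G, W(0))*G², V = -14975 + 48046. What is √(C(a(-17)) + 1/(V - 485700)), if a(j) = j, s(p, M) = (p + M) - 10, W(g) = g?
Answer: 5*I*√127889928804883/452629 ≈ 124.92*I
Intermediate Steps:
V = 33071
s(p, M) = -10 + M + p (s(p, M) = (M + p) - 10 = -10 + M + p)
C(G) = 2*G²*(-10 + G) (C(G) = 2*((-10 + 0 + G)*G²) = 2*((-10 + G)*G²) = 2*(G²*(-10 + G)) = 2*G²*(-10 + G))
√(C(a(-17)) + 1/(V - 485700)) = √(2*(-17)²*(-10 - 17) + 1/(33071 - 485700)) = √(2*289*(-27) + 1/(-452629)) = √(-15606 - 1/452629) = √(-7063728175/452629) = 5*I*√127889928804883/452629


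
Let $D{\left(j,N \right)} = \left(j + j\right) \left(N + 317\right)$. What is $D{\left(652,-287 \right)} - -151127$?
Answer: $190247$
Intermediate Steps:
$D{\left(j,N \right)} = 2 j \left(317 + N\right)$
$D{\left(652,-287 \right)} - -151127 = 2 \cdot 652 \left(317 - 287\right) - -151127 = 2 \cdot 652 \cdot 30 + 151127 = 39120 + 151127 = 190247$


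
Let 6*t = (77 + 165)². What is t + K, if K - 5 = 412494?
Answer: 1266779/3 ≈ 4.2226e+5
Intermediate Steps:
t = 29282/3 (t = (77 + 165)²/6 = (⅙)*242² = (⅙)*58564 = 29282/3 ≈ 9760.7)
K = 412499 (K = 5 + 412494 = 412499)
t + K = 29282/3 + 412499 = 1266779/3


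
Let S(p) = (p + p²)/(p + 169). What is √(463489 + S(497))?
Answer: √5715226830/111 ≈ 681.07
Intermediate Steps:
S(p) = (p + p²)/(169 + p)
√(463489 + S(497)) = √(463489 + 497*(1 + 497)/(169 + 497)) = √(463489 + 497*498/666) = √(463489 + 497*(1/666)*498) = √(463489 + 41251/111) = √(51488530/111) = √5715226830/111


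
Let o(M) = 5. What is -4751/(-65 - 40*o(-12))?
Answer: 4751/265 ≈ 17.928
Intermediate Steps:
-4751/(-65 - 40*o(-12)) = -4751/(-65 - 40*5) = -4751/(-65 - 200) = -4751/(-265) = -4751*(-1/265) = 4751/265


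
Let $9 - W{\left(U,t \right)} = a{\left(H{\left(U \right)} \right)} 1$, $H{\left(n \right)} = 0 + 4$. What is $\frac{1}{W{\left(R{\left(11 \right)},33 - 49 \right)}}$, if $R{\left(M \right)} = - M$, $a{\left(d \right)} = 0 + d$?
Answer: $\frac{1}{5} \approx 0.2$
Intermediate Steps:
$H{\left(n \right)} = 4$
$a{\left(d \right)} = d$
$W{\left(U,t \right)} = 5$ ($W{\left(U,t \right)} = 9 - 4 \cdot 1 = 9 - 4 = 5$)
$\frac{1}{W{\left(R{\left(11 \right)},33 - 49 \right)}} = \frac{1}{5}$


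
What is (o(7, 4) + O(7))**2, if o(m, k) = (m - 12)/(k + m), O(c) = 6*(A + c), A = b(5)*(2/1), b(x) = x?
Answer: 1247689/121 ≈ 10311.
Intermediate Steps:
A = 10 (A = 5*(2/1) = 5*(2*1) = 5*2 = 10)
O(c) = 60 + 6*c (O(c) = 6*(10 + c) = 60 + 6*c)
o(m, k) = (-12 + m)/(k + m)
(o(7, 4) + O(7))**2 = ((-12 + 7)/(4 + 7) + (60 + 6*7))**2 = (-5/11 + (60 + 42))**2 = ((1/11)*(-5) + 102)**2 = (-5/11 + 102)**2 = (1117/11)**2 = 1247689/121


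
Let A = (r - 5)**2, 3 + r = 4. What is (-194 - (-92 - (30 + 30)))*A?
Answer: -672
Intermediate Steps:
r = 1 (r = -3 + 4 = 1)
A = 16 (A = (1 - 5)**2 = (-4)**2 = 16)
(-194 - (-92 - (30 + 30)))*A = (-194 - (-92 - (30 + 30)))*16 = (-194 - (-92 - 1*60))*16 = (-194 - (-92 - 60))*16 = (-194 - 1*(-152))*16 = (-194 + 152)*16 = -42*16 = -672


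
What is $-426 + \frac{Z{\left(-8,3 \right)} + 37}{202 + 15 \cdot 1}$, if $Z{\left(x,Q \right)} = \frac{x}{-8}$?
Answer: $- \frac{92404}{217} \approx -425.82$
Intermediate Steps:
$Z{\left(x,Q \right)} = - \frac{x}{8}$ ($Z{\left(x,Q \right)} = x \left(- \frac{1}{8}\right) = - \frac{x}{8}$)
$-426 + \frac{Z{\left(-8,3 \right)} + 37}{202 + 15 \cdot 1} = -426 + \frac{\left(- \frac{1}{8}\right) \left(-8\right) + 37}{202 + 15 \cdot 1} = -426 + \frac{1 + 37}{202 + 15} = -426 + \frac{38}{217} = - \frac{92404}{217}$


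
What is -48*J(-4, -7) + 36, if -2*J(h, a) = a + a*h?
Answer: 540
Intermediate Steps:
J(h, a) = -a/2 - a*h/2 (J(h, a) = -(a + a*h)/2 = -a/2 - a*h/2)
-48*J(-4, -7) + 36 = -(-24)*(-7)*(1 - 4) + 36 = -(-24)*(-7)*(-3) + 36 = -48*(-21/2) + 36 = 504 + 36 = 540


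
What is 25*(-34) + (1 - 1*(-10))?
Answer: -839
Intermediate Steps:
25*(-34) + (1 - 1*(-10)) = -850 + (1 + 10) = -850 + 11 = -839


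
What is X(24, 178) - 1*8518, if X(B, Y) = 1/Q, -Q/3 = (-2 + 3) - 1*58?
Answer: -1456577/171 ≈ -8518.0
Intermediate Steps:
Q = 171 (Q = -3*((-2 + 3) - 1*58) = -3*(1 - 58) = -3*(-57) = 171)
X(B, Y) = 1/171
X(24, 178) - 1*8518 = 1/171 - 1*8518 = 1/171 - 8518 = -1456577/171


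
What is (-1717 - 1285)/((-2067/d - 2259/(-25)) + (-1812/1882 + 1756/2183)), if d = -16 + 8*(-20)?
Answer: -27133556586400/921437416777 ≈ -29.447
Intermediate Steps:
d = -176 (d = -16 - 160 = -176)
(-1717 - 1285)/((-2067/d - 2259/(-25)) + (-1812/1882 + 1756/2183)) = (-1717 - 1285)/((-2067/(-176) - 2259/(-25)) + (-1812/1882 + 1756/2183)) = -3002/((-2067*(-1/176) - 2259*(-1/25)) + (-1812*1/1882 + 1756*(1/2183))) = -3002/((2067/176 + 2259/25) + (-906/941 + 1756/2183)) = -3002/(449259/4400 - 325402/2054203) = -3002/921437416777/9038493200 = -3002*9038493200/921437416777 = -27133556586400/921437416777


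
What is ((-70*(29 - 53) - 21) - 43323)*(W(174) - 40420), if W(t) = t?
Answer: 1676809344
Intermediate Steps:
((-70*(29 - 53) - 21) - 43323)*(W(174) - 40420) = ((-70*(29 - 53) - 21) - 43323)*(174 - 40420) = ((-70*(-24) - 21) - 43323)*(-40246) = ((1680 - 21) - 43323)*(-40246) = (1659 - 43323)*(-40246) = -41664*(-40246) = 1676809344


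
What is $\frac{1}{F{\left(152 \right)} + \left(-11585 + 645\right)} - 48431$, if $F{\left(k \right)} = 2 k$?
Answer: $- \frac{515112117}{10636} \approx -48431.0$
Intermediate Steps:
$\frac{1}{F{\left(152 \right)} + \left(-11585 + 645\right)} - 48431 = \frac{1}{2 \cdot 152 + \left(-11585 + 645\right)} - 48431 = \frac{1}{304 - 10940} - 48431 = \frac{1}{-10636} - 48431 = - \frac{1}{10636} - 48431 = - \frac{515112117}{10636}$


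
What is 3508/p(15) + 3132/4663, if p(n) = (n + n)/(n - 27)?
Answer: -32699948/23315 ≈ -1402.5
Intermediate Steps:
p(n) = 2*n/(-27 + n) (p(n) = (2*n)/(-27 + n) = 2*n/(-27 + n))
3508/p(15) + 3132/4663 = 3508/((2*15/(-27 + 15))) + 3132/4663 = 3508/((2*15/(-12))) + 3132*(1/4663) = 3508/((2*15*(-1/12))) + 3132/4663 = 3508/(-5/2) + 3132/4663 = 3508*(-⅖) + 3132/4663 = -7016/5 + 3132/4663 = -32699948/23315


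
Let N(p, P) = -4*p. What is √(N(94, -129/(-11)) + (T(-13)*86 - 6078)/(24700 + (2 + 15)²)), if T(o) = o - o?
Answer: 11*I*√1941695278/24989 ≈ 19.397*I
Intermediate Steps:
T(o) = 0
√(N(94, -129/(-11)) + (T(-13)*86 - 6078)/(24700 + (2 + 15)²)) = √(-4*94 + (0*86 - 6078)/(24700 + (2 + 15)²)) = √(-376 + (0 - 6078)/(24700 + 17²)) = √(-376 - 6078/(24700 + 289)) = √(-376 - 6078/24989) = √(-9401942/24989) = 11*I*√1941695278/24989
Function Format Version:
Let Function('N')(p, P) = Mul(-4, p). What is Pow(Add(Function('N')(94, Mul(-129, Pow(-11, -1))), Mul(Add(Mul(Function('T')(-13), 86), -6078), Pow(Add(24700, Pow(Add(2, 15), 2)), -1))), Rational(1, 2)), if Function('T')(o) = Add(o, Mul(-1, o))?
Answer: Mul(Rational(11, 24989), I, Pow(1941695278, Rational(1, 2))) ≈ Mul(19.397, I)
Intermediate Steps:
Function('T')(o) = 0
Pow(Add(Function('N')(94, Mul(-129, Pow(-11, -1))), Mul(Add(Mul(Function('T')(-13), 86), -6078), Pow(Add(24700, Pow(Add(2, 15), 2)), -1))), Rational(1, 2)) = Pow(Add(Mul(-4, 94), Mul(Add(Mul(0, 86), -6078), Pow(Add(24700, Pow(Add(2, 15), 2)), -1))), Rational(1, 2)) = Pow(Add(-376, Mul(Add(0, -6078), Pow(Add(24700, Pow(17, 2)), -1))), Rational(1, 2)) = Pow(Add(-376, Mul(-6078, Pow(Add(24700, 289), -1))), Rational(1, 2)) = Pow(Add(-376, Mul(-6078, Pow(24989, -1))), Rational(1, 2)) = Pow(Add(-376, Mul(-6078, Rational(1, 24989))), Rational(1, 2)) = Pow(Add(-376, Rational(-6078, 24989)), Rational(1, 2)) = Pow(Rational(-9401942, 24989), Rational(1, 2)) = Mul(Rational(11, 24989), I, Pow(1941695278, Rational(1, 2)))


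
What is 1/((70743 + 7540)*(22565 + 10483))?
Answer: 1/2587096584 ≈ 3.8653e-10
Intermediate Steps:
1/((70743 + 7540)*(22565 + 10483)) = 1/(78283*33048) = (1/78283)*(1/33048) = 1/2587096584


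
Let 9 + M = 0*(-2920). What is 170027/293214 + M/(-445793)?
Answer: 75799485337/130712748702 ≈ 0.57989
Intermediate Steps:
M = -9 (M = -9 + 0*(-2920) = -9 + 0 = -9)
170027/293214 + M/(-445793) = 170027/293214 - 9/(-445793) = 170027*(1/293214) - 9*(-1/445793) = 170027/293214 + 9/445793 = 75799485337/130712748702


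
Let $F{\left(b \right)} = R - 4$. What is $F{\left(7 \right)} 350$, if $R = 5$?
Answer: $350$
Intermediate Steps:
$F{\left(b \right)} = 1$ ($F{\left(b \right)} = 5 - 4 = 1$)
$F{\left(7 \right)} 350 = 1 \cdot 350 = 350$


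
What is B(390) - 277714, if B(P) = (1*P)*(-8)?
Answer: -280834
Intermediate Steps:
B(P) = -8*P (B(P) = P*(-8) = -8*P)
B(390) - 277714 = -8*390 - 277714 = -3120 - 277714 = -280834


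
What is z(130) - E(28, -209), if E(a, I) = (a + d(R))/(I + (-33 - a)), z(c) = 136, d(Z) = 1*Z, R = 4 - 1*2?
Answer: 1225/9 ≈ 136.11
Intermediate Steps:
R = 2 (R = 4 - 2 = 2)
d(Z) = Z
E(a, I) = (2 + a)/(-33 + I - a) (E(a, I) = (a + 2)/(I + (-33 - a)) = (2 + a)/(-33 + I - a))
z(130) - E(28, -209) = 136 - (-2 - 1*28)/(33 + 28 - 1*(-209)) = 136 - (-2 - 28)/(33 + 28 + 209) = 136 - (-30)/270 = 136 - 1*(-1/9) = 136 + 1/9 = 1225/9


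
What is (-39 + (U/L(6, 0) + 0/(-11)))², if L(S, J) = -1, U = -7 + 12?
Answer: 1936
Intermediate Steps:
U = 5
(-39 + (U/L(6, 0) + 0/(-11)))² = (-39 + (5/(-1) + 0/(-11)))² = (-39 + (5*(-1) + 0*(-1/11)))² = (-39 + (-5 + 0))² = (-39 - 5)² = (-44)² = 1936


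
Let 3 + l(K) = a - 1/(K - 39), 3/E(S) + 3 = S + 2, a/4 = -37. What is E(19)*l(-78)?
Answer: -8833/351 ≈ -25.165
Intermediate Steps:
a = -148 (a = 4*(-37) = -148)
E(S) = 3/(-1 + S) (E(S) = 3/(-3 + (S + 2)) = 3/(-3 + (2 + S)) = 3/(-1 + S))
l(K) = -151 - 1/(-39 + K) (l(K) = -3 + (-148 - 1/(K - 39)) = -3 + (-148 - 1/(-39 + K)) = -151 - 1/(-39 + K))
E(19)*l(-78) = (3/(-1 + 19))*((5888 - 151*(-78))/(-39 - 78)) = (3/18)*((5888 + 11778)/(-117)) = (3*(1/18))*(-1/117*17666) = (⅙)*(-17666/117) = -8833/351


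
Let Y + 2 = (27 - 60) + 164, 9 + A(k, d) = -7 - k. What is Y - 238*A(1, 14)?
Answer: 4175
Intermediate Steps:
A(k, d) = -16 - k (A(k, d) = -9 + (-7 - k) = -16 - k)
Y = 129 (Y = -2 + ((27 - 60) + 164) = -2 + (-33 + 164) = -2 + 131 = 129)
Y - 238*A(1, 14) = 129 - 238*(-16 - 1*1) = 129 - 238*(-16 - 1) = 129 - 238*(-17) = 129 + 4046 = 4175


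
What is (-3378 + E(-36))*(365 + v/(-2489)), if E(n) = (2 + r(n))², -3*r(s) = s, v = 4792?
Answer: -2875551126/2489 ≈ -1.1553e+6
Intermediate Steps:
r(s) = -s/3
E(n) = (2 - n/3)²
(-3378 + E(-36))*(365 + v/(-2489)) = (-3378 + (-6 - 36)²/9)*(365 + 4792/(-2489)) = (-3378 + (⅑)*(-42)²)*(365 + 4792*(-1/2489)) = (-3378 + (⅑)*1764)*(365 - 4792/2489) = (-3378 + 196)*(903693/2489) = -3182*903693/2489 = -2875551126/2489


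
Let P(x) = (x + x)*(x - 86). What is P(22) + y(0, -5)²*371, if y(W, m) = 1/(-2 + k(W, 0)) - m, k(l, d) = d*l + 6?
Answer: 118555/16 ≈ 7409.7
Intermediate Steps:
k(l, d) = 6 + d*l
P(x) = 2*x*(-86 + x) (P(x) = (2*x)*(-86 + x) = 2*x*(-86 + x))
y(W, m) = ¼ - m (y(W, m) = 1/(-2 + (6 + 0*W)) - m = 1/(-2 + (6 + 0)) - m = 1/(-2 + 6) - m = 1/4 - m = ¼ - m)
P(22) + y(0, -5)²*371 = 2*22*(-86 + 22) + (¼ - 1*(-5))²*371 = 2*22*(-64) + (¼ + 5)²*371 = -2816 + (21/4)²*371 = -2816 + (441/16)*371 = -2816 + 163611/16 = 118555/16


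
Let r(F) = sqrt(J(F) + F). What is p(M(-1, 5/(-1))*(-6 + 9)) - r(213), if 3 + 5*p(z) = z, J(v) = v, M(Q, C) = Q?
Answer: -6/5 - sqrt(426) ≈ -21.840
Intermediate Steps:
p(z) = -3/5 + z/5
r(F) = sqrt(2)*sqrt(F) (r(F) = sqrt(F + F) = sqrt(2*F) = sqrt(2)*sqrt(F))
p(M(-1, 5/(-1))*(-6 + 9)) - r(213) = (-3/5 + (-(-6 + 9))/5) - sqrt(2)*sqrt(213) = (-3/5 + (-1*3)/5) - sqrt(426) = (-3/5 + (1/5)*(-3)) - sqrt(426) = (-3/5 - 3/5) - sqrt(426) = -6/5 - sqrt(426)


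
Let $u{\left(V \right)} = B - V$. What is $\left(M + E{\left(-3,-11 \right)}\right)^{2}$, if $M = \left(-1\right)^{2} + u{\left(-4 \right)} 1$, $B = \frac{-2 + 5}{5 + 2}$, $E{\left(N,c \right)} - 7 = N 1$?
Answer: $\frac{4356}{49} \approx 88.898$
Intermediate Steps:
$E{\left(N,c \right)} = 7 + N$ ($E{\left(N,c \right)} = 7 + N 1 = 7 + N$)
$B = \frac{3}{7} \approx 0.42857$
$u{\left(V \right)} = \frac{3}{7} - V$
$M = \frac{38}{7}$ ($M = \left(-1\right)^{2} + \left(\frac{3}{7} - -4\right) 1 = 1 + \left(\frac{3}{7} + 4\right) 1 = 1 + \frac{31}{7} \cdot 1 = 1 + \frac{31}{7} = \frac{38}{7} \approx 5.4286$)
$\left(M + E{\left(-3,-11 \right)}\right)^{2} = \left(\frac{38}{7} + \left(7 - 3\right)\right)^{2} = \left(\frac{38}{7} + 4\right)^{2} = \left(\frac{66}{7}\right)^{2} = \frac{4356}{49}$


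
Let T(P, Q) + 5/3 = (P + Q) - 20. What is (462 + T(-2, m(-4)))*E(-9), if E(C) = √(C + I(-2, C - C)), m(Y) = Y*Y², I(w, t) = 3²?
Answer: 0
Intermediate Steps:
I(w, t) = 9
m(Y) = Y³
E(C) = √(9 + C) (E(C) = √(C + 9) = √(9 + C))
T(P, Q) = -65/3 + P + Q (T(P, Q) = -5/3 + ((P + Q) - 20) = -5/3 + (-20 + P + Q) = -65/3 + P + Q)
(462 + T(-2, m(-4)))*E(-9) = (462 + (-65/3 - 2 + (-4)³))*√(9 - 9) = (462 + (-65/3 - 2 - 64))*√0 = (462 - 263/3)*0 = (1123/3)*0 = 0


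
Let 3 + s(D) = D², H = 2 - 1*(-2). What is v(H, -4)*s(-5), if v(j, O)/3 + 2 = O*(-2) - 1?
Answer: 330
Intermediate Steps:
H = 4 (H = 2 + 2 = 4)
v(j, O) = -9 - 6*O (v(j, O) = -6 + 3*(O*(-2) - 1) = -6 + 3*(-2*O - 1) = -6 + 3*(-1 - 2*O) = -6 + (-3 - 6*O) = -9 - 6*O)
s(D) = -3 + D²
v(H, -4)*s(-5) = (-9 - 6*(-4))*(-3 + (-5)²) = (-9 + 24)*(-3 + 25) = 15*22 = 330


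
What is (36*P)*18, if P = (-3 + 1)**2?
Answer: 2592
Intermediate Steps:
P = 4 (P = (-2)**2 = 4)
(36*P)*18 = (36*4)*18 = 144*18 = 2592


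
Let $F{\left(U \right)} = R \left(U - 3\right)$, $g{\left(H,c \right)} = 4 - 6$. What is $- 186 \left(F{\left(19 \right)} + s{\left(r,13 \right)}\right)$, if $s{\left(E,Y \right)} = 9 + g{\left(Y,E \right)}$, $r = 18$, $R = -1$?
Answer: $1674$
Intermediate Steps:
$g{\left(H,c \right)} = -2$ ($g{\left(H,c \right)} = 4 - 6 = -2$)
$s{\left(E,Y \right)} = 7$ ($s{\left(E,Y \right)} = 9 - 2 = 7$)
$F{\left(U \right)} = 3 - U$ ($F{\left(U \right)} = - (U - 3) = - (-3 + U) = 3 - U$)
$- 186 \left(F{\left(19 \right)} + s{\left(r,13 \right)}\right) = - 186 \left(\left(3 - 19\right) + 7\right) = - 186 \left(-16 + 7\right) = \left(-186\right) \left(-9\right) = 1674$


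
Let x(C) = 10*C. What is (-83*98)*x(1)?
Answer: -81340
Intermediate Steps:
(-83*98)*x(1) = (-83*98)*(10*1) = -8134*10 = -81340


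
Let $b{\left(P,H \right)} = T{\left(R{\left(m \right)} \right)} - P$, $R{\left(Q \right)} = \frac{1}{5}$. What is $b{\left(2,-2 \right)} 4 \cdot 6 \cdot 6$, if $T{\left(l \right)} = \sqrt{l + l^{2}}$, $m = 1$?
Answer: $-288 + \frac{144 \sqrt{6}}{5} \approx -217.45$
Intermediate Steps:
$R{\left(Q \right)} = \frac{1}{5}$
$b{\left(P,H \right)} = - P + \frac{\sqrt{6}}{5}$ ($b{\left(P,H \right)} = \sqrt{\frac{1 + \frac{1}{5}}{5}} - P = \sqrt{\frac{1}{5} \cdot \frac{6}{5}} - P = \sqrt{\frac{6}{25}} - P = \frac{\sqrt{6}}{5} - P = - P + \frac{\sqrt{6}}{5}$)
$b{\left(2,-2 \right)} 4 \cdot 6 \cdot 6 = \left(\left(-1\right) 2 + \frac{\sqrt{6}}{5}\right) 4 \cdot 6 \cdot 6 = \left(-2 + \frac{\sqrt{6}}{5}\right) 24 \cdot 6 = \left(-2 + \frac{\sqrt{6}}{5}\right) 144 = -288 + \frac{144 \sqrt{6}}{5}$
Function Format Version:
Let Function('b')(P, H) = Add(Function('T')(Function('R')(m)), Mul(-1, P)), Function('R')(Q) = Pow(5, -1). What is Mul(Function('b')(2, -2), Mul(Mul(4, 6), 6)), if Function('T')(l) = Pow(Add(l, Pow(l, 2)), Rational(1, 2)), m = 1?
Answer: Add(-288, Mul(Rational(144, 5), Pow(6, Rational(1, 2)))) ≈ -217.45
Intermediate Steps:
Function('R')(Q) = Rational(1, 5)
Function('b')(P, H) = Add(Mul(-1, P), Mul(Rational(1, 5), Pow(6, Rational(1, 2)))) (Function('b')(P, H) = Add(Pow(Mul(Rational(1, 5), Add(1, Rational(1, 5))), Rational(1, 2)), Mul(-1, P)) = Add(Pow(Mul(Rational(1, 5), Rational(6, 5)), Rational(1, 2)), Mul(-1, P)) = Add(Pow(Rational(6, 25), Rational(1, 2)), Mul(-1, P)) = Add(Mul(Rational(1, 5), Pow(6, Rational(1, 2))), Mul(-1, P)) = Add(Mul(-1, P), Mul(Rational(1, 5), Pow(6, Rational(1, 2)))))
Mul(Function('b')(2, -2), Mul(Mul(4, 6), 6)) = Mul(Add(Mul(-1, 2), Mul(Rational(1, 5), Pow(6, Rational(1, 2)))), Mul(Mul(4, 6), 6)) = Mul(Add(-2, Mul(Rational(1, 5), Pow(6, Rational(1, 2)))), Mul(24, 6)) = Mul(Add(-2, Mul(Rational(1, 5), Pow(6, Rational(1, 2)))), 144) = Add(-288, Mul(Rational(144, 5), Pow(6, Rational(1, 2))))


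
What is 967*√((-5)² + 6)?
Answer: 967*√31 ≈ 5384.0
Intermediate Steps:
967*√((-5)² + 6) = 967*√(25 + 6) = 967*√31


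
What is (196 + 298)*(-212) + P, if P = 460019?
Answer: 355291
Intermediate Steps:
(196 + 298)*(-212) + P = (196 + 298)*(-212) + 460019 = 494*(-212) + 460019 = -104728 + 460019 = 355291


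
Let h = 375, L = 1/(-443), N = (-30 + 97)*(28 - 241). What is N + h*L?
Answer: -6322428/443 ≈ -14272.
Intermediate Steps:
N = -14271 (N = 67*(-213) = -14271)
L = -1/443 ≈ -0.0022573
N + h*L = -14271 + 375*(-1/443) = -14271 - 375/443 = -6322428/443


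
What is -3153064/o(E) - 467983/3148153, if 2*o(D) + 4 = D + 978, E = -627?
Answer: -19852818171685/1092409091 ≈ -18173.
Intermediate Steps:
o(D) = 487 + D/2 (o(D) = -2 + (D + 978)/2 = -2 + (978 + D)/2 = -2 + (489 + D/2) = 487 + D/2)
-3153064/o(E) - 467983/3148153 = -3153064/(487 + (1/2)*(-627)) - 467983/3148153 = -3153064/(487 - 627/2) - 467983*1/3148153 = -3153064/347/2 - 467983/3148153 = -3153064*2/347 - 467983/3148153 = -6306128/347 - 467983/3148153 = -19852818171685/1092409091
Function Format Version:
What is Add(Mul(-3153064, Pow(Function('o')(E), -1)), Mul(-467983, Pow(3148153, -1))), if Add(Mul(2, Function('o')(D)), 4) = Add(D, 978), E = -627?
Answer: Rational(-19852818171685, 1092409091) ≈ -18173.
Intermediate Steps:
Function('o')(D) = Add(487, Mul(Rational(1, 2), D)) (Function('o')(D) = Add(-2, Mul(Rational(1, 2), Add(D, 978))) = Add(-2, Mul(Rational(1, 2), Add(978, D))) = Add(-2, Add(489, Mul(Rational(1, 2), D))) = Add(487, Mul(Rational(1, 2), D)))
Add(Mul(-3153064, Pow(Function('o')(E), -1)), Mul(-467983, Pow(3148153, -1))) = Add(Mul(-3153064, Pow(Add(487, Mul(Rational(1, 2), -627)), -1)), Mul(-467983, Pow(3148153, -1))) = Add(Mul(-3153064, Pow(Add(487, Rational(-627, 2)), -1)), Mul(-467983, Rational(1, 3148153))) = Add(Mul(-3153064, Pow(Rational(347, 2), -1)), Rational(-467983, 3148153)) = Add(Mul(-3153064, Rational(2, 347)), Rational(-467983, 3148153)) = Add(Rational(-6306128, 347), Rational(-467983, 3148153)) = Rational(-19852818171685, 1092409091)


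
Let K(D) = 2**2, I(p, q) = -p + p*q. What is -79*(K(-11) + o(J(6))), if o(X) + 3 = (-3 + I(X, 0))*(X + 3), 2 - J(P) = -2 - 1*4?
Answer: 9480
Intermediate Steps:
J(P) = 8 (J(P) = 2 - (-2 - 1*4) = 2 - (-2 - 4) = 2 - 1*(-6) = 2 + 6 = 8)
o(X) = -3 + (-3 - X)*(3 + X) (o(X) = -3 + (-3 + X*(-1 + 0))*(X + 3) = -3 + (-3 + X*(-1))*(3 + X) = -3 + (-3 - X)*(3 + X))
K(D) = 4
-79*(K(-11) + o(J(6))) = -79*(4 + (-12 - 1*8**2 - 6*8)) = -79*(4 + (-12 - 1*64 - 48)) = -79*(4 + (-12 - 64 - 48)) = -79*(4 - 124) = -79*(-120) = 9480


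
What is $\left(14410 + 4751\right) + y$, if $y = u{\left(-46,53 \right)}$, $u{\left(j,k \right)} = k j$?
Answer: $16723$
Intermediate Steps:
$u{\left(j,k \right)} = j k$
$y = -2438$ ($y = \left(-46\right) 53 = -2438$)
$\left(14410 + 4751\right) + y = \left(14410 + 4751\right) - 2438 = 19161 - 2438 = 16723$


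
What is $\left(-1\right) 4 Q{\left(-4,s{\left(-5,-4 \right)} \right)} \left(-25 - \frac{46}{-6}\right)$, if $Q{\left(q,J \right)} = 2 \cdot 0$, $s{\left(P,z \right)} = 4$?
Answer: $0$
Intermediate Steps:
$Q{\left(q,J \right)} = 0$
$\left(-1\right) 4 Q{\left(-4,s{\left(-5,-4 \right)} \right)} \left(-25 - \frac{46}{-6}\right) = \left(-1\right) 4 \cdot 0 \left(-25 - \frac{46}{-6}\right) = \left(-4\right) 0 \left(-25 - - \frac{23}{3}\right) = 0 \left(-25 + \frac{23}{3}\right) = 0 \left(- \frac{52}{3}\right) = 0$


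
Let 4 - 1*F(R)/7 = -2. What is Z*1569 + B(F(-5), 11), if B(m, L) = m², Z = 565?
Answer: 888249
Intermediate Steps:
F(R) = 42 (F(R) = 28 - 7*(-2) = 28 + 14 = 42)
Z*1569 + B(F(-5), 11) = 565*1569 + 42² = 886485 + 1764 = 888249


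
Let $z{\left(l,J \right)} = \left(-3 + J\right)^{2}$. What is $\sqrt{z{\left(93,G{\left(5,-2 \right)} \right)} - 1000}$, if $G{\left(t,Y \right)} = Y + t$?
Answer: $10 i \sqrt{10} \approx 31.623 i$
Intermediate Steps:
$\sqrt{z{\left(93,G{\left(5,-2 \right)} \right)} - 1000} = \sqrt{\left(-3 + \left(-2 + 5\right)\right)^{2} - 1000} = \sqrt{\left(-3 + 3\right)^{2} - 1000} = \sqrt{0^{2} - 1000} = \sqrt{0 - 1000} = \sqrt{-1000} = 10 i \sqrt{10}$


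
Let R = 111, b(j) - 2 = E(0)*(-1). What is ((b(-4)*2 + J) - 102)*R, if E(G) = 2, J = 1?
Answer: -11211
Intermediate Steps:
b(j) = 0 (b(j) = 2 + 2*(-1) = 2 - 2 = 0)
((b(-4)*2 + J) - 102)*R = ((0*2 + 1) - 102)*111 = ((0 + 1) - 102)*111 = (1 - 102)*111 = -101*111 = -11211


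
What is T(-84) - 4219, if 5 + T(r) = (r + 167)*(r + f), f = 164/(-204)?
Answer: -574399/51 ≈ -11263.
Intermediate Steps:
f = -41/51 (f = 164*(-1/204) = -41/51 ≈ -0.80392)
T(r) = -5 + (167 + r)*(-41/51 + r) (T(r) = -5 + (r + 167)*(r - 41/51) = -5 + (167 + r)*(-41/51 + r))
T(-84) - 4219 = (-7102/51 + (-84)² + (8476/51)*(-84)) - 4219 = (-7102/51 + 7056 - 237328/17) - 4219 = -359230/51 - 4219 = -574399/51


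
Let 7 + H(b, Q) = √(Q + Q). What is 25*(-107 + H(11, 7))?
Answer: -2850 + 25*√14 ≈ -2756.5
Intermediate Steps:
H(b, Q) = -7 + √2*√Q (H(b, Q) = -7 + √(Q + Q) = -7 + √(2*Q) = -7 + √2*√Q)
25*(-107 + H(11, 7)) = 25*(-107 + (-7 + √2*√7)) = 25*(-107 + (-7 + √14)) = 25*(-114 + √14) = -2850 + 25*√14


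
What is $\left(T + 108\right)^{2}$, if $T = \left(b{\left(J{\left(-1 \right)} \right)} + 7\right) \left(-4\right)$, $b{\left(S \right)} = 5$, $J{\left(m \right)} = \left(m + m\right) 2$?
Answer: $3600$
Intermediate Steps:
$J{\left(m \right)} = 4 m$ ($J{\left(m \right)} = 2 m 2 = 4 m$)
$T = -48$ ($T = \left(5 + 7\right) \left(-4\right) = 12 \left(-4\right) = -48$)
$\left(T + 108\right)^{2} = \left(-48 + 108\right)^{2} = 60^{2} = 3600$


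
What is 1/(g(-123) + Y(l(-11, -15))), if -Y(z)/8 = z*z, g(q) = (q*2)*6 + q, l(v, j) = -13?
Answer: -1/2951 ≈ -0.00033887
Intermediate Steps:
g(q) = 13*q (g(q) = (2*q)*6 + q = 12*q + q = 13*q)
Y(z) = -8*z² (Y(z) = -8*z*z = -8*z²)
1/(g(-123) + Y(l(-11, -15))) = 1/(13*(-123) - 8*(-13)²) = 1/(-1599 - 8*169) = 1/(-1599 - 1352) = 1/(-2951) = -1/2951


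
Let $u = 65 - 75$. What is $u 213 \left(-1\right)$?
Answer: $2130$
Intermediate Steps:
$u = -10$ ($u = 65 - 75 = -10$)
$u 213 \left(-1\right) = \left(-10\right) 213 \left(-1\right) = \left(-2130\right) \left(-1\right) = 2130$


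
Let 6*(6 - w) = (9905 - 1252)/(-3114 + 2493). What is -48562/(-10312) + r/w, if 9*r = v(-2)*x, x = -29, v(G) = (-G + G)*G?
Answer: 24281/5156 ≈ 4.7093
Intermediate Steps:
v(G) = 0 (v(G) = 0*G = 0)
w = 31009/3726 (w = 6 - (9905 - 1252)/(6*(-3114 + 2493)) = 6 - 8653/(6*(-621)) = 6 - 8653*(-1)/(6*621) = 6 - ⅙*(-8653/621) = 6 + 8653/3726 = 31009/3726 ≈ 8.3223)
r = 0 (r = (0*(-29))/9 = (⅑)*0 = 0)
-48562/(-10312) + r/w = -48562/(-10312) + 0/(31009/3726) = -48562*(-1/10312) + 0*(3726/31009) = 24281/5156 + 0 = 24281/5156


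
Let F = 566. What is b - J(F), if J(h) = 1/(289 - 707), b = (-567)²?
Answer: 134382403/418 ≈ 3.2149e+5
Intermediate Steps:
b = 321489
J(h) = -1/418 (J(h) = 1/(-418) = -1/418)
b - J(F) = 321489 - 1*(-1/418) = 321489 + 1/418 = 134382403/418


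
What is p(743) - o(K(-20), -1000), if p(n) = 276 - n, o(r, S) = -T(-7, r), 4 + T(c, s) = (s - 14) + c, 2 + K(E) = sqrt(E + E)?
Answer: -494 + 2*I*sqrt(10) ≈ -494.0 + 6.3246*I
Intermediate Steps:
K(E) = -2 + sqrt(2)*sqrt(E) (K(E) = -2 + sqrt(E + E) = -2 + sqrt(2*E) = -2 + sqrt(2)*sqrt(E))
T(c, s) = -18 + c + s (T(c, s) = -4 + ((s - 14) + c) = -4 + ((-14 + s) + c) = -4 + (-14 + c + s) = -18 + c + s)
o(r, S) = 25 - r (o(r, S) = -(-18 - 7 + r) = -(-25 + r) = 25 - r)
p(743) - o(K(-20), -1000) = (276 - 1*743) - (25 - (-2 + sqrt(2)*sqrt(-20))) = (276 - 743) - (25 - (-2 + sqrt(2)*(2*I*sqrt(5)))) = -467 - (25 - (-2 + 2*I*sqrt(10))) = -467 - (25 + (2 - 2*I*sqrt(10))) = -467 - (27 - 2*I*sqrt(10)) = -467 + (-27 + 2*I*sqrt(10)) = -494 + 2*I*sqrt(10)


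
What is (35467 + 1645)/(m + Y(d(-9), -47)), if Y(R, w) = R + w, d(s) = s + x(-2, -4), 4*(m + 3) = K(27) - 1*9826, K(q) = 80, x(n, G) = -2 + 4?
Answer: -74224/4987 ≈ -14.883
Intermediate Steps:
x(n, G) = 2
m = -4879/2 (m = -3 + (80 - 1*9826)/4 = -3 + (80 - 9826)/4 = -3 + (¼)*(-9746) = -3 - 4873/2 = -4879/2 ≈ -2439.5)
d(s) = 2 + s (d(s) = s + 2 = 2 + s)
(35467 + 1645)/(m + Y(d(-9), -47)) = (35467 + 1645)/(-4879/2 + ((2 - 9) - 47)) = 37112/(-4879/2 + (-7 - 47)) = 37112/(-4879/2 - 54) = 37112/(-4987/2) = 37112*(-2/4987) = -74224/4987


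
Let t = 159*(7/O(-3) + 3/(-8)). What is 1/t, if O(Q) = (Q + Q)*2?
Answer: -8/1219 ≈ -0.0065628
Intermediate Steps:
O(Q) = 4*Q (O(Q) = (2*Q)*2 = 4*Q)
t = -1219/8 (t = 159*(7/((4*(-3))) + 3/(-8)) = 159*(7/(-12) + 3*(-1/8)) = 159*(7*(-1/12) - 3/8) = 159*(-7/12 - 3/8) = 159*(-23/24) = -1219/8 ≈ -152.38)
1/t = 1/(-1219/8) = -8/1219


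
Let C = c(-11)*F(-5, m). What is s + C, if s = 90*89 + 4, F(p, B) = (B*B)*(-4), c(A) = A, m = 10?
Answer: 12414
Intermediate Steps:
F(p, B) = -4*B² (F(p, B) = B²*(-4) = -4*B²)
C = 4400 (C = -(-44)*10² = -(-44)*100 = -11*(-400) = 4400)
s = 8014 (s = 8010 + 4 = 8014)
s + C = 8014 + 4400 = 12414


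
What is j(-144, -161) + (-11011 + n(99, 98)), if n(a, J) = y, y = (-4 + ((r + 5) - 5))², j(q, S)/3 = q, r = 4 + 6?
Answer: -11407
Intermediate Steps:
r = 10
j(q, S) = 3*q
y = 36 (y = (-4 + ((10 + 5) - 5))² = (-4 + (15 - 5))² = (-4 + 10)² = 6² = 36)
n(a, J) = 36
j(-144, -161) + (-11011 + n(99, 98)) = 3*(-144) + (-11011 + 36) = -432 - 10975 = -11407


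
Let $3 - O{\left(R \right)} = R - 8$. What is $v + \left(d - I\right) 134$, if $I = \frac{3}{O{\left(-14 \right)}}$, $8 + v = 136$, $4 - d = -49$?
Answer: $\frac{180348}{25} \approx 7213.9$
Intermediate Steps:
$d = 53$ ($d = 4 - -49 = 4 + 49 = 53$)
$v = 128$ ($v = -8 + 136 = 128$)
$O{\left(R \right)} = 11 - R$ ($O{\left(R \right)} = 3 - \left(R - 8\right) = 3 - \left(-8 + R\right) = 11 - R$)
$I = \frac{3}{25}$ ($I = \frac{3}{11 - -14} = \frac{3}{11 + 14} = \frac{3}{25} \approx 0.12$)
$v + \left(d - I\right) 134 = 128 + \left(53 - \frac{3}{25}\right) 134 = 128 + \frac{1322}{25} \cdot 134 = 128 + \frac{177148}{25} = \frac{180348}{25}$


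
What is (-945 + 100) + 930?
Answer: 85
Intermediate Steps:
(-945 + 100) + 930 = -845 + 930 = 85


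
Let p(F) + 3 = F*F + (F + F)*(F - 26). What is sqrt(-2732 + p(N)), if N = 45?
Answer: 10*sqrt(10) ≈ 31.623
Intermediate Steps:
p(F) = -3 + F**2 + 2*F*(-26 + F) (p(F) = -3 + (F*F + (F + F)*(F - 26)) = -3 + (F**2 + (2*F)*(-26 + F)) = -3 + (F**2 + 2*F*(-26 + F)) = -3 + F**2 + 2*F*(-26 + F))
sqrt(-2732 + p(N)) = sqrt(-2732 + (-3 - 52*45 + 3*45**2)) = sqrt(-2732 + (-3 - 2340 + 3*2025)) = sqrt(-2732 + (-3 - 2340 + 6075)) = sqrt(-2732 + 3732) = sqrt(1000) = 10*sqrt(10)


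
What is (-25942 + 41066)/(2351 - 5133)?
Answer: -7562/1391 ≈ -5.4364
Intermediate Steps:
(-25942 + 41066)/(2351 - 5133) = 15124/(-2782) = 15124*(-1/2782) = -7562/1391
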